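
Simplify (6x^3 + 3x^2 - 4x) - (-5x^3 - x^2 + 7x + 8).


Distribute the minus sign:
  (6x^3 + 3x^2 - 4x)
- (-5x^3 - x^2 + 7x + 8)
Negate second polynomial: 5x^3 + x^2 - 7x - 8
Add: 11x^3 + 4x^2 - 11x - 8


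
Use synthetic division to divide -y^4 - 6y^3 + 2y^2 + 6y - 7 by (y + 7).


Synthetic division with c = -7. Coefficients: -1, -6, 2, 6, -7
Bring down -1.
  -1 * -7 = 7; 7 - 6 = 1
  1 * -7 = -7; -7 + 2 = -5
  -5 * -7 = 35; 35 + 6 = 41
  41 * -7 = -287; -287 - 7 = -294
Quotient: -y^3 + y^2 - 5y + 41, Remainder: -294


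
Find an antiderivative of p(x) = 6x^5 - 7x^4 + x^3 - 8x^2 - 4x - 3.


Reverse power rule on each term:
  ∫ 6x^5 dx = x^6
  ∫ -7x^4 dx = -(7/5)x^5
  ∫ x^3 dx = (1/4)x^4
  ∫ -8x^2 dx = -(8/3)x^3
  ∫ -4x dx = -2x^2
  ∫ -3 dx = -3x
F(x) = x^6 - (7/5)x^5 + (1/4)x^4 - (8/3)x^3 - 2x^2 - 3x + C


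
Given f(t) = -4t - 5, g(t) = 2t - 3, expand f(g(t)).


Substitute g(t) into f:
f(g(t)) = -4*(2t - 3) + (-5)
Expand and combine: -8t + 7


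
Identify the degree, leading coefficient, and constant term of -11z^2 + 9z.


Highest power of z is 2, with coefficient -11. Constant term is 0.
Degree = 2, leading coefficient = -11, constant term = 0


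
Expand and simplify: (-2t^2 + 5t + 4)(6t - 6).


Distribute each term of the first polynomial:
  (-2t^2)(6t - 6) = -12t^3 + 12t^2
  (5t)(6t - 6) = 30t^2 - 30t
  (4)(6t - 6) = 24t - 24
Sum: -12t^3 + 42t^2 - 6t - 24


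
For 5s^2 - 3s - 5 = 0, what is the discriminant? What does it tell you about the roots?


D = b^2 - 4ac = (-3)^2 - 4(5)(-5) = 9 + 100 = 109
Since D > 0: two distinct irrational roots


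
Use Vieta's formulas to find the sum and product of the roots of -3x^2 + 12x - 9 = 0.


For ax^2+bx+c=0: sum = -b/a, product = c/a.
a=-3, b=12, c=-9
Sum = -(12)/-3 = 4
Product = (-9)/-3 = 3


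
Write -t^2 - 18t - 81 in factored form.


Roots satisfy r1 + r2 = -b/a = -18 and r1*r2 = c/a = 81.
So r1 = -9, r2 = -9.
-t^2 - 18t - 81 = -(t - r1)(t - r2) = -(t + 9)(t + 9)


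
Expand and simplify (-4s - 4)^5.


Expand (-4s - 4)^5 by repeated multiplication:
  (-4s - 4)^2 = 16s^2 + 32s + 16
  (-4s - 4)^3 = -64s^3 - 192s^2 - 192s - 64
  (-4s - 4)^4 = 256s^4 + 1024s^3 + 1536s^2 + 1024s + 256
= -1024s^5 - 5120s^4 - 10240s^3 - 10240s^2 - 5120s - 1024


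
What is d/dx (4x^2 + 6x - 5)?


Apply the power rule term by term:
  d/dx(4x^2) = 8x
  d/dx(6x) = 6
  d/dx(-5) = 0
p'(x) = 8x + 6


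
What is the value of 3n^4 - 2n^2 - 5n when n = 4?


Using direct substitution:
  3 * (4)^4 = 768
  0 * (4)^3 = 0
  -2 * (4)^2 = -32
  -5 * (4)^1 = -20
  constant: 0
Sum = 768 + 0 - 32 - 20 + 0 = 716


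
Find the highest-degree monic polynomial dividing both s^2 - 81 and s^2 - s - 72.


Factor each:
  s^2 - 81 = (s - 9)(s + 9)
  s^2 - s - 72 = (s - 9)(s + 8)
Common monic factor: s - 9


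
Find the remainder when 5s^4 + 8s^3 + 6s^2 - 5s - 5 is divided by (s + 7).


By the Remainder Theorem, the remainder equals p(-7):
  5*(-7)^4 = 12005
  8*(-7)^3 = -2744
  6*(-7)^2 = 294
  -5*(-7)^1 = 35
  constant: -5
Sum: 12005 - 2744 + 294 + 35 - 5 = 9585


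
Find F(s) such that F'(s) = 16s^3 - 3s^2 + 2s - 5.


Reverse power rule on each term:
  ∫ 16s^3 ds = 4s^4
  ∫ -3s^2 ds = -s^3
  ∫ 2s ds = s^2
  ∫ -5 ds = -5s
F(s) = 4s^4 - s^3 + s^2 - 5s + C


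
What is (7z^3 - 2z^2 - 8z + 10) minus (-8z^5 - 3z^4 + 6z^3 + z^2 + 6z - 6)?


Distribute the minus sign:
  (7z^3 - 2z^2 - 8z + 10)
- (-8z^5 - 3z^4 + 6z^3 + z^2 + 6z - 6)
Negate second polynomial: 8z^5 + 3z^4 - 6z^3 - z^2 - 6z + 6
Add: 8z^5 + 3z^4 + z^3 - 3z^2 - 14z + 16


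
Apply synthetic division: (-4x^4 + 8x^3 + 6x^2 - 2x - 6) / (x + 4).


Synthetic division with c = -4. Coefficients: -4, 8, 6, -2, -6
Bring down -4.
  -4 * -4 = 16; 16 + 8 = 24
  24 * -4 = -96; -96 + 6 = -90
  -90 * -4 = 360; 360 - 2 = 358
  358 * -4 = -1432; -1432 - 6 = -1438
Quotient: -4x^3 + 24x^2 - 90x + 358, Remainder: -1438


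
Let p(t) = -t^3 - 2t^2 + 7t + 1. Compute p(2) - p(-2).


p(2) = -1
p(-2) = -13
p(2) - p(-2) = -1 + 13 = 12


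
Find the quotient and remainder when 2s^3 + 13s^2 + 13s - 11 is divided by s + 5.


(2s^3 + 13s^2 + 13s - 11) / (s + 5)
Step 1: 2s^2 * (s + 5) = 2s^3 + 10s^2; subtract.
Step 2: 3s * (s + 5) = 3s^2 + 15s; subtract.
Step 3: -2 * (s + 5) = -2s - 10; subtract.
Quotient: 2s^2 + 3s - 2, Remainder: -1


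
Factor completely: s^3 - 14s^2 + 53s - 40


Try integer roots (divisors of -40). s=5: p(5)=0.
Divide out (s - 5): quotient is s^2 - 9s + 8.
Factor the quadratic: (s - 1)(s - 8)
Result: (s - 5)(s - 1)(s - 8)


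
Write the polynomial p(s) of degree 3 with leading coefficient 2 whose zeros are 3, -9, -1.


p(s) = 2(s - 3)(s + 9)(s + 1)
Expand: 2s^3 + 14s^2 - 42s - 54


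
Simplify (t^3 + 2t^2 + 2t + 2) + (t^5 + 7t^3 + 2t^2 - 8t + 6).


Align terms by degree and add:
  t^3 + 2t^2 + 2t + 2
+ t^5 + 7t^3 + 2t^2 - 8t + 6
= t^5 + 8t^3 + 4t^2 - 6t + 8


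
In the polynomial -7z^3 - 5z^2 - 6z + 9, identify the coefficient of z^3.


Read off the coefficient of z^3: -7


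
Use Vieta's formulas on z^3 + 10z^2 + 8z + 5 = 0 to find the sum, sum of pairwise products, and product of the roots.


Monic cubic z^3+bz^2+cz+d=0: sum=-b, pairwise sum=c, product=-d.
b=10, c=8, d=5
r1+r2+r3 = -10
r1r2+r1r3+r2r3 = 8
r1r2r3 = -5


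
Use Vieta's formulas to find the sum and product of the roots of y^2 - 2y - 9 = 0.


For ay^2+by+c=0: sum = -b/a, product = c/a.
a=1, b=-2, c=-9
Sum = -(-2)/1 = 2
Product = (-9)/1 = -9


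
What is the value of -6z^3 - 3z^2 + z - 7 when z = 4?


Using direct substitution:
  -6 * (4)^3 = -384
  -3 * (4)^2 = -48
  1 * (4)^1 = 4
  constant: -7
Sum = -384 - 48 + 4 - 7 = -435


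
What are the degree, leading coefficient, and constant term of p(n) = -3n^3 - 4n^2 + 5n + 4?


Highest power of n is 3, with coefficient -3. Constant term is 4.
Degree = 3, leading coefficient = -3, constant term = 4


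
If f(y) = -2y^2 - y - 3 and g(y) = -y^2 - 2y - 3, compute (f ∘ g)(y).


Substitute g(y) into f:
f(g(y)) = -2*(-y^2 - 2y - 3)^2 + (-1)*(-y^2 - 2y - 3) + (-3)
(-y^2 - 2y - 3)^2 = y^4 + 4y^3 + 10y^2 + 12y + 9
Expand and combine: -2y^4 - 8y^3 - 19y^2 - 22y - 18


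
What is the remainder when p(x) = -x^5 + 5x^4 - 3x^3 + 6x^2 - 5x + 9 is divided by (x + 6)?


By the Remainder Theorem, the remainder equals p(-6):
  -1*(-6)^5 = 7776
  5*(-6)^4 = 6480
  -3*(-6)^3 = 648
  6*(-6)^2 = 216
  -5*(-6)^1 = 30
  constant: 9
Sum: 7776 + 6480 + 648 + 216 + 30 + 9 = 15159


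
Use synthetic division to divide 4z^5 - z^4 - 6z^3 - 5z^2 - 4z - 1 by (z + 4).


Synthetic division with c = -4. Coefficients: 4, -1, -6, -5, -4, -1
Bring down 4.
  4 * -4 = -16; -16 - 1 = -17
  -17 * -4 = 68; 68 - 6 = 62
  62 * -4 = -248; -248 - 5 = -253
  -253 * -4 = 1012; 1012 - 4 = 1008
  1008 * -4 = -4032; -4032 - 1 = -4033
Quotient: 4z^4 - 17z^3 + 62z^2 - 253z + 1008, Remainder: -4033


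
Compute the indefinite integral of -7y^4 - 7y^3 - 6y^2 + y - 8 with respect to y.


Reverse power rule on each term:
  ∫ -7y^4 dy = -(7/5)y^5
  ∫ -7y^3 dy = -(7/4)y^4
  ∫ -6y^2 dy = -2y^3
  ∫ y dy = (1/2)y^2
  ∫ -8 dy = -8y
F(y) = -(7/5)y^5 - (7/4)y^4 - 2y^3 + (1/2)y^2 - 8y + C


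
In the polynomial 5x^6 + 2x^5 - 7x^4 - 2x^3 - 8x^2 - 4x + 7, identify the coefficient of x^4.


Read off the coefficient of x^4: -7


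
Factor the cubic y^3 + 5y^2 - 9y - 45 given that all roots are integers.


Try integer roots (divisors of -45). y=3: p(3)=0.
Divide out (y - 3): quotient is y^2 + 8y + 15.
Factor the quadratic: (y + 5)(y + 3)
Result: (y - 3)(y + 5)(y + 3)


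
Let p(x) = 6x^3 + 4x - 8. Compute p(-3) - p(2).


p(-3) = -182
p(2) = 48
p(-3) - p(2) = -182 - 48 = -230


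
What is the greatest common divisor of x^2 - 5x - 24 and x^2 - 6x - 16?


Factor each:
  x^2 - 5x - 24 = (x - 8)(x + 3)
  x^2 - 6x - 16 = (x - 8)(x + 2)
Common monic factor: x - 8


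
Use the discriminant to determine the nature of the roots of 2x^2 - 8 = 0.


D = b^2 - 4ac = (0)^2 - 4(2)(-8) = 0 + 64 = 64
Since D > 0: two distinct rational roots


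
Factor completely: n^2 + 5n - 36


Roots satisfy r1 + r2 = -b/a = -5 and r1*r2 = c/a = -36.
So r1 = 4, r2 = -9.
n^2 + 5n - 36 = (n - r1)(n - r2) = (n - 4)(n + 9)


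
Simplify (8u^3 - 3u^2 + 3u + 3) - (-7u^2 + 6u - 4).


Distribute the minus sign:
  (8u^3 - 3u^2 + 3u + 3)
- (-7u^2 + 6u - 4)
Negate second polynomial: 7u^2 - 6u + 4
Add: 8u^3 + 4u^2 - 3u + 7


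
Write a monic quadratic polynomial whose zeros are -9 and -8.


p(z) = (z + 9)(z + 8)
Expand: z^2 + 17z + 72


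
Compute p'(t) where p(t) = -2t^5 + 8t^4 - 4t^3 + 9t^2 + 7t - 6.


Apply the power rule term by term:
  d/dt(-2t^5) = -10t^4
  d/dt(8t^4) = 32t^3
  d/dt(-4t^3) = -12t^2
  d/dt(9t^2) = 18t
  d/dt(7t) = 7
  d/dt(-6) = 0
p'(t) = -10t^4 + 32t^3 - 12t^2 + 18t + 7


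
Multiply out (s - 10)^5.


Expand (s - 10)^5 by repeated multiplication:
  (s - 10)^2 = s^2 - 20s + 100
  (s - 10)^3 = s^3 - 30s^2 + 300s - 1000
  (s - 10)^4 = s^4 - 40s^3 + 600s^2 - 4000s + 10000
= s^5 - 50s^4 + 1000s^3 - 10000s^2 + 50000s - 100000


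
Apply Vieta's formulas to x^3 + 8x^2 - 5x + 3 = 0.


Monic cubic x^3+bx^2+cx+d=0: sum=-b, pairwise sum=c, product=-d.
b=8, c=-5, d=3
r1+r2+r3 = -8
r1r2+r1r3+r2r3 = -5
r1r2r3 = -3


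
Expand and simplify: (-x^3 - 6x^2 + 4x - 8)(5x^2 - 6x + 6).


Distribute each term of the first polynomial:
  (-x^3)(5x^2 - 6x + 6) = -5x^5 + 6x^4 - 6x^3
  (-6x^2)(5x^2 - 6x + 6) = -30x^4 + 36x^3 - 36x^2
  (4x)(5x^2 - 6x + 6) = 20x^3 - 24x^2 + 24x
  (-8)(5x^2 - 6x + 6) = -40x^2 + 48x - 48
Sum: -5x^5 - 24x^4 + 50x^3 - 100x^2 + 72x - 48


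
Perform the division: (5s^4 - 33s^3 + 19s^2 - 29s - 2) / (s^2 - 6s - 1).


(5s^4 - 33s^3 + 19s^2 - 29s - 2) / (s^2 - 6s - 1)
Step 1: 5s^2 * (s^2 - 6s - 1) = 5s^4 - 30s^3 - 5s^2; subtract.
Step 2: -3s * (s^2 - 6s - 1) = -3s^3 + 18s^2 + 3s; subtract.
Step 3: 6 * (s^2 - 6s - 1) = 6s^2 - 36s - 6; subtract.
Quotient: 5s^2 - 3s + 6, Remainder: 4s + 4


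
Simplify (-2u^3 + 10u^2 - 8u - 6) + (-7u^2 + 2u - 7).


Align terms by degree and add:
  -2u^3 + 10u^2 - 8u - 6
  -7u^2 + 2u - 7
= -2u^3 + 3u^2 - 6u - 13


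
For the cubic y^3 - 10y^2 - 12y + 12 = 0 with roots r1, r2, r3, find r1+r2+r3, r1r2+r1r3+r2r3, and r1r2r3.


Monic cubic y^3+by^2+cy+d=0: sum=-b, pairwise sum=c, product=-d.
b=-10, c=-12, d=12
r1+r2+r3 = 10
r1r2+r1r3+r2r3 = -12
r1r2r3 = -12


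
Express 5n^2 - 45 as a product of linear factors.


Roots satisfy r1 + r2 = -b/a = 0 and r1*r2 = c/a = -9.
So r1 = 3, r2 = -3.
5n^2 - 45 = 5(n - r1)(n - r2) = 5(n - 3)(n + 3)


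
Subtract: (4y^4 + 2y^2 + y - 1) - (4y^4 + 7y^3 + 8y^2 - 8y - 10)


Distribute the minus sign:
  (4y^4 + 2y^2 + y - 1)
- (4y^4 + 7y^3 + 8y^2 - 8y - 10)
Negate second polynomial: -4y^4 - 7y^3 - 8y^2 + 8y + 10
Add: -7y^3 - 6y^2 + 9y + 9


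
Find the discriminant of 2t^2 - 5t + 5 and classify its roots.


D = b^2 - 4ac = (-5)^2 - 4(2)(5) = 25 - 40 = -15
Since D < 0: two complex conjugate roots (no real roots)


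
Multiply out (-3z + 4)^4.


Expand (-3z + 4)^4 by repeated multiplication:
  (-3z + 4)^2 = 9z^2 - 24z + 16
  (-3z + 4)^3 = -27z^3 + 108z^2 - 144z + 64
= 81z^4 - 432z^3 + 864z^2 - 768z + 256


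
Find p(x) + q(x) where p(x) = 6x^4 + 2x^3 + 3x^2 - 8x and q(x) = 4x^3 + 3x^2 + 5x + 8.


Align terms by degree and add:
  6x^4 + 2x^3 + 3x^2 - 8x
+ 4x^3 + 3x^2 + 5x + 8
= 6x^4 + 6x^3 + 6x^2 - 3x + 8


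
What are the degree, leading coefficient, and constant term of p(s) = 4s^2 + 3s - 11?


Highest power of s is 2, with coefficient 4. Constant term is -11.
Degree = 2, leading coefficient = 4, constant term = -11


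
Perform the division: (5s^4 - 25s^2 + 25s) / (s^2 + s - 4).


(5s^4 - 25s^2 + 25s) / (s^2 + s - 4)
Step 1: 5s^2 * (s^2 + s - 4) = 5s^4 + 5s^3 - 20s^2; subtract.
Step 2: -5s * (s^2 + s - 4) = -5s^3 - 5s^2 + 20s; subtract.
Step 3: 0 * (s^2 + s - 4) = 0; subtract.
Quotient: 5s^2 - 5s, Remainder: 5s


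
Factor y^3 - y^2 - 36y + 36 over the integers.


Try integer roots (divisors of 36). y=6: p(6)=0.
Divide out (y - 6): quotient is y^2 + 5y - 6.
Factor the quadratic: (y - 1)(y + 6)
Result: (y - 6)(y - 1)(y + 6)


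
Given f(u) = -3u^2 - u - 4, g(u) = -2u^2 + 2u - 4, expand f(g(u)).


Substitute g(u) into f:
f(g(u)) = -3*(-2u^2 + 2u - 4)^2 + (-1)*(-2u^2 + 2u - 4) + (-4)
(-2u^2 + 2u - 4)^2 = 4u^4 - 8u^3 + 20u^2 - 16u + 16
Expand and combine: -12u^4 + 24u^3 - 58u^2 + 46u - 48


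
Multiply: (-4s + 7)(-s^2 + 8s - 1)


Distribute each term of the first polynomial:
  (-4s)(-s^2 + 8s - 1) = 4s^3 - 32s^2 + 4s
  (7)(-s^2 + 8s - 1) = -7s^2 + 56s - 7
Sum: 4s^3 - 39s^2 + 60s - 7


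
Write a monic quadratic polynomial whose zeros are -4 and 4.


p(y) = (y + 4)(y - 4)
Expand: y^2 - 16


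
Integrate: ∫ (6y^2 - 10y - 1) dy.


Reverse power rule on each term:
  ∫ 6y^2 dy = 2y^3
  ∫ -10y dy = -5y^2
  ∫ -1 dy = -y
F(y) = 2y^3 - 5y^2 - y + C


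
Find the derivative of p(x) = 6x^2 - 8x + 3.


Apply the power rule term by term:
  d/dx(6x^2) = 12x
  d/dx(-8x) = -8
  d/dx(3) = 0
p'(x) = 12x - 8


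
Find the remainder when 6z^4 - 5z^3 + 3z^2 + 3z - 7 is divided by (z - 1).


By the Remainder Theorem, the remainder equals p(1):
  6*(1)^4 = 6
  -5*(1)^3 = -5
  3*(1)^2 = 3
  3*(1)^1 = 3
  constant: -7
Sum: 6 - 5 + 3 + 3 - 7 = 0


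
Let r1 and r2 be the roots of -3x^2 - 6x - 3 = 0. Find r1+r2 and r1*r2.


For ax^2+bx+c=0: sum = -b/a, product = c/a.
a=-3, b=-6, c=-3
Sum = -(-6)/-3 = -2
Product = (-3)/-3 = 1


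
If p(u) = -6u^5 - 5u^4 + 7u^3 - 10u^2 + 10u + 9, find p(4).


Using direct substitution:
  -6 * (4)^5 = -6144
  -5 * (4)^4 = -1280
  7 * (4)^3 = 448
  -10 * (4)^2 = -160
  10 * (4)^1 = 40
  constant: 9
Sum = -6144 - 1280 + 448 - 160 + 40 + 9 = -7087


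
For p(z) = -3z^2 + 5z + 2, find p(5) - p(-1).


p(5) = -48
p(-1) = -6
p(5) - p(-1) = -48 + 6 = -42


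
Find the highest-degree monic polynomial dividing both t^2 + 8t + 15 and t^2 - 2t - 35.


Factor each:
  t^2 + 8t + 15 = (t + 5)(t + 3)
  t^2 - 2t - 35 = (t + 5)(t - 7)
Common monic factor: t + 5


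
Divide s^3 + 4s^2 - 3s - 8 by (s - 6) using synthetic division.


Synthetic division with c = 6. Coefficients: 1, 4, -3, -8
Bring down 1.
  1 * 6 = 6; 6 + 4 = 10
  10 * 6 = 60; 60 - 3 = 57
  57 * 6 = 342; 342 - 8 = 334
Quotient: s^2 + 10s + 57, Remainder: 334


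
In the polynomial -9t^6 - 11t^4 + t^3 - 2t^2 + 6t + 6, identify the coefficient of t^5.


Read off the coefficient of t^5: 0


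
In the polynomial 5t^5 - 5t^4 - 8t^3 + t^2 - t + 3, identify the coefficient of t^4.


Read off the coefficient of t^4: -5


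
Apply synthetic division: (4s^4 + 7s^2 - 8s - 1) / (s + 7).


Synthetic division with c = -7. Coefficients: 4, 0, 7, -8, -1
Bring down 4.
  4 * -7 = -28; -28 + 0 = -28
  -28 * -7 = 196; 196 + 7 = 203
  203 * -7 = -1421; -1421 - 8 = -1429
  -1429 * -7 = 10003; 10003 - 1 = 10002
Quotient: 4s^3 - 28s^2 + 203s - 1429, Remainder: 10002


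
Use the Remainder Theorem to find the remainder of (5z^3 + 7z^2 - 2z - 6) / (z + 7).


By the Remainder Theorem, the remainder equals p(-7):
  5*(-7)^3 = -1715
  7*(-7)^2 = 343
  -2*(-7)^1 = 14
  constant: -6
Sum: -1715 + 343 + 14 - 6 = -1364


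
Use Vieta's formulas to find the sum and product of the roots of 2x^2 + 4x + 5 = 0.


For ax^2+bx+c=0: sum = -b/a, product = c/a.
a=2, b=4, c=5
Sum = -(4)/2 = -2
Product = (5)/2 = 5/2


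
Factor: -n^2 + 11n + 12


Roots satisfy r1 + r2 = -b/a = 11 and r1*r2 = c/a = -12.
So r1 = 12, r2 = -1.
-n^2 + 11n + 12 = -(n - r1)(n - r2) = -(n - 12)(n + 1)


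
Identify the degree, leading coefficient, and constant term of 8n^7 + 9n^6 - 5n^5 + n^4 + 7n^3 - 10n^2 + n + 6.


Highest power of n is 7, with coefficient 8. Constant term is 6.
Degree = 7, leading coefficient = 8, constant term = 6


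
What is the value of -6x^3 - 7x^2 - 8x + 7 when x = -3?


Using direct substitution:
  -6 * (-3)^3 = 162
  -7 * (-3)^2 = -63
  -8 * (-3)^1 = 24
  constant: 7
Sum = 162 - 63 + 24 + 7 = 130


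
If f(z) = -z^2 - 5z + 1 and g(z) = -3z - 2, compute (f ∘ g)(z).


Substitute g(z) into f:
f(g(z)) = -1*(-3z - 2)^2 + (-5)*(-3z - 2) + 1
(-3z - 2)^2 = 9z^2 + 12z + 4
Expand and combine: -9z^2 + 3z + 7


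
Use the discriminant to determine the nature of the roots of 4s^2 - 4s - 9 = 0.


D = b^2 - 4ac = (-4)^2 - 4(4)(-9) = 16 + 144 = 160
Since D > 0: two distinct irrational roots


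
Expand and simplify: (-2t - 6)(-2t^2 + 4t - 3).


Distribute each term of the first polynomial:
  (-2t)(-2t^2 + 4t - 3) = 4t^3 - 8t^2 + 6t
  (-6)(-2t^2 + 4t - 3) = 12t^2 - 24t + 18
Sum: 4t^3 + 4t^2 - 18t + 18


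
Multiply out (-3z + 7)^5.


Expand (-3z + 7)^5 by repeated multiplication:
  (-3z + 7)^2 = 9z^2 - 42z + 49
  (-3z + 7)^3 = -27z^3 + 189z^2 - 441z + 343
  (-3z + 7)^4 = 81z^4 - 756z^3 + 2646z^2 - 4116z + 2401
= -243z^5 + 2835z^4 - 13230z^3 + 30870z^2 - 36015z + 16807


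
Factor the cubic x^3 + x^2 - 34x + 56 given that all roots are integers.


Try integer roots (divisors of 56). x=-7: p(-7)=0.
Divide out (x + 7): quotient is x^2 - 6x + 8.
Factor the quadratic: (x - 4)(x - 2)
Result: (x + 7)(x - 4)(x - 2)


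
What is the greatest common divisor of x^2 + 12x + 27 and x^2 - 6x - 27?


Factor each:
  x^2 + 12x + 27 = (x + 3)(x + 9)
  x^2 - 6x - 27 = (x + 3)(x - 9)
Common monic factor: x + 3


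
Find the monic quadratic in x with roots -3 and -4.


p(x) = (x + 3)(x + 4)
Expand: x^2 + 7x + 12


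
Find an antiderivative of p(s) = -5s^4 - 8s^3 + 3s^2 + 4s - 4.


Reverse power rule on each term:
  ∫ -5s^4 ds = -s^5
  ∫ -8s^3 ds = -2s^4
  ∫ 3s^2 ds = s^3
  ∫ 4s ds = 2s^2
  ∫ -4 ds = -4s
F(s) = -s^5 - 2s^4 + s^3 + 2s^2 - 4s + C


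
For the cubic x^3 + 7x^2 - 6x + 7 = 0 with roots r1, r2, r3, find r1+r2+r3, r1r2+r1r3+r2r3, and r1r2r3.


Monic cubic x^3+bx^2+cx+d=0: sum=-b, pairwise sum=c, product=-d.
b=7, c=-6, d=7
r1+r2+r3 = -7
r1r2+r1r3+r2r3 = -6
r1r2r3 = -7


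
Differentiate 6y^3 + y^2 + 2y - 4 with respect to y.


Apply the power rule term by term:
  d/dy(6y^3) = 18y^2
  d/dy(y^2) = 2y
  d/dy(2y) = 2
  d/dy(-4) = 0
p'(y) = 18y^2 + 2y + 2


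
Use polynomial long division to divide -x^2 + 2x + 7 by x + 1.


(-x^2 + 2x + 7) / (x + 1)
Step 1: -x * (x + 1) = -x^2 - x; subtract.
Step 2: 3 * (x + 1) = 3x + 3; subtract.
Quotient: -x + 3, Remainder: 4


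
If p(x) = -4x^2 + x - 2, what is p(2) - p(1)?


p(2) = -16
p(1) = -5
p(2) - p(1) = -16 + 5 = -11


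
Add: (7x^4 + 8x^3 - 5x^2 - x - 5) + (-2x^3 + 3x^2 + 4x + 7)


Align terms by degree and add:
  7x^4 + 8x^3 - 5x^2 - x - 5
  -2x^3 + 3x^2 + 4x + 7
= 7x^4 + 6x^3 - 2x^2 + 3x + 2


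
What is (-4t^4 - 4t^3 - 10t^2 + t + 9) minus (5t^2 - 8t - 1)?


Distribute the minus sign:
  (-4t^4 - 4t^3 - 10t^2 + t + 9)
- (5t^2 - 8t - 1)
Negate second polynomial: -5t^2 + 8t + 1
Add: -4t^4 - 4t^3 - 15t^2 + 9t + 10


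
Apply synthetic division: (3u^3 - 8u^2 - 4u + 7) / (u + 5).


Synthetic division with c = -5. Coefficients: 3, -8, -4, 7
Bring down 3.
  3 * -5 = -15; -15 - 8 = -23
  -23 * -5 = 115; 115 - 4 = 111
  111 * -5 = -555; -555 + 7 = -548
Quotient: 3u^2 - 23u + 111, Remainder: -548


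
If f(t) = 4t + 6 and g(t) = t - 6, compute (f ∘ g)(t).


Substitute g(t) into f:
f(g(t)) = 4*(t - 6) + 6
Expand and combine: 4t - 18


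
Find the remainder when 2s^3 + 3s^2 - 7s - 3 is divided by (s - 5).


By the Remainder Theorem, the remainder equals p(5):
  2*(5)^3 = 250
  3*(5)^2 = 75
  -7*(5)^1 = -35
  constant: -3
Sum: 250 + 75 - 35 - 3 = 287


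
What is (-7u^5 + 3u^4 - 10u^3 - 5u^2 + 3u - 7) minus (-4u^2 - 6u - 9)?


Distribute the minus sign:
  (-7u^5 + 3u^4 - 10u^3 - 5u^2 + 3u - 7)
- (-4u^2 - 6u - 9)
Negate second polynomial: 4u^2 + 6u + 9
Add: -7u^5 + 3u^4 - 10u^3 - u^2 + 9u + 2


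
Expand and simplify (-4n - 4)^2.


Expand (-4n - 4)^2 by repeated multiplication:
= 16n^2 + 32n + 16


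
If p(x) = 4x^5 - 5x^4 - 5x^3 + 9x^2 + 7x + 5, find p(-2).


Using direct substitution:
  4 * (-2)^5 = -128
  -5 * (-2)^4 = -80
  -5 * (-2)^3 = 40
  9 * (-2)^2 = 36
  7 * (-2)^1 = -14
  constant: 5
Sum = -128 - 80 + 40 + 36 - 14 + 5 = -141


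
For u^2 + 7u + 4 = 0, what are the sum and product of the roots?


For au^2+bu+c=0: sum = -b/a, product = c/a.
a=1, b=7, c=4
Sum = -(7)/1 = -7
Product = (4)/1 = 4


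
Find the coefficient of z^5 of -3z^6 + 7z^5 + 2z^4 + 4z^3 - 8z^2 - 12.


Read off the coefficient of z^5: 7


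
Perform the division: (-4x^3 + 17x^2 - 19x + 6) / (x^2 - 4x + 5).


(-4x^3 + 17x^2 - 19x + 6) / (x^2 - 4x + 5)
Step 1: -4x * (x^2 - 4x + 5) = -4x^3 + 16x^2 - 20x; subtract.
Step 2: 1 * (x^2 - 4x + 5) = x^2 - 4x + 5; subtract.
Quotient: -4x + 1, Remainder: 5x + 1


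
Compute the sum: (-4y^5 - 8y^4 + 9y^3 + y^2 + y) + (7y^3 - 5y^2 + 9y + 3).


Align terms by degree and add:
  -4y^5 - 8y^4 + 9y^3 + y^2 + y
+ 7y^3 - 5y^2 + 9y + 3
= -4y^5 - 8y^4 + 16y^3 - 4y^2 + 10y + 3


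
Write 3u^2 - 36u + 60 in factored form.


Roots satisfy r1 + r2 = -b/a = 12 and r1*r2 = c/a = 20.
So r1 = 2, r2 = 10.
3u^2 - 36u + 60 = 3(u - r1)(u - r2) = 3(u - 2)(u - 10)


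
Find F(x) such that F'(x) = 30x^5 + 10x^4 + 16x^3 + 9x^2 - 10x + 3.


Reverse power rule on each term:
  ∫ 30x^5 dx = 5x^6
  ∫ 10x^4 dx = 2x^5
  ∫ 16x^3 dx = 4x^4
  ∫ 9x^2 dx = 3x^3
  ∫ -10x dx = -5x^2
  ∫ 3 dx = 3x
F(x) = 5x^6 + 2x^5 + 4x^4 + 3x^3 - 5x^2 + 3x + C


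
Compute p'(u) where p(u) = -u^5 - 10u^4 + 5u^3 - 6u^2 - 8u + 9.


Apply the power rule term by term:
  d/du(-u^5) = -5u^4
  d/du(-10u^4) = -40u^3
  d/du(5u^3) = 15u^2
  d/du(-6u^2) = -12u
  d/du(-8u) = -8
  d/du(9) = 0
p'(u) = -5u^4 - 40u^3 + 15u^2 - 12u - 8


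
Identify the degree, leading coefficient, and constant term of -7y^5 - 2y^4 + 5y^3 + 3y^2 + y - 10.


Highest power of y is 5, with coefficient -7. Constant term is -10.
Degree = 5, leading coefficient = -7, constant term = -10


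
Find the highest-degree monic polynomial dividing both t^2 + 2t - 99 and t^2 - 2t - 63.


Factor each:
  t^2 + 2t - 99 = (t - 9)(t + 11)
  t^2 - 2t - 63 = (t - 9)(t + 7)
Common monic factor: t - 9


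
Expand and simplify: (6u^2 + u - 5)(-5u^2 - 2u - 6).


Distribute each term of the first polynomial:
  (6u^2)(-5u^2 - 2u - 6) = -30u^4 - 12u^3 - 36u^2
  (u)(-5u^2 - 2u - 6) = -5u^3 - 2u^2 - 6u
  (-5)(-5u^2 - 2u - 6) = 25u^2 + 10u + 30
Sum: -30u^4 - 17u^3 - 13u^2 + 4u + 30


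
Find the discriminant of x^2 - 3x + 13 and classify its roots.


D = b^2 - 4ac = (-3)^2 - 4(1)(13) = 9 - 52 = -43
Since D < 0: two complex conjugate roots (no real roots)


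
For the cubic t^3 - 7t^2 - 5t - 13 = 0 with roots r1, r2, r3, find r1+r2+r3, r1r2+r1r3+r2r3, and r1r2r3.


Monic cubic t^3+bt^2+ct+d=0: sum=-b, pairwise sum=c, product=-d.
b=-7, c=-5, d=-13
r1+r2+r3 = 7
r1r2+r1r3+r2r3 = -5
r1r2r3 = 13


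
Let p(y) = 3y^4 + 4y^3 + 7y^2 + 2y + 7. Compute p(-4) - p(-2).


p(-4) = 623
p(-2) = 47
p(-4) - p(-2) = 623 - 47 = 576


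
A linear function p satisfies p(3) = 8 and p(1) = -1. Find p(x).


p(x) = mx + b. Using p(3)=8, p(1)=-1:
m = (8 + 1)/(3 - 1) = 9/2 = 9/2
b = 8 - m*(3) = 8 - 27/2 = -11/2
p(x) = (9/2)x - (11/2)


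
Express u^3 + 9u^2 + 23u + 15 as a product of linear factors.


Try integer roots (divisors of 15). u=-1: p(-1)=0.
Divide out (u + 1): quotient is u^2 + 8u + 15.
Factor the quadratic: (u + 3)(u + 5)
Result: (u + 1)(u + 3)(u + 5)


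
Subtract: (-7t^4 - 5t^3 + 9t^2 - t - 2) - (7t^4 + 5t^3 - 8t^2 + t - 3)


Distribute the minus sign:
  (-7t^4 - 5t^3 + 9t^2 - t - 2)
- (7t^4 + 5t^3 - 8t^2 + t - 3)
Negate second polynomial: -7t^4 - 5t^3 + 8t^2 - t + 3
Add: -14t^4 - 10t^3 + 17t^2 - 2t + 1


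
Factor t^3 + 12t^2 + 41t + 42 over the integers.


Try integer roots (divisors of 42). t=-2: p(-2)=0.
Divide out (t + 2): quotient is t^2 + 10t + 21.
Factor the quadratic: (t + 7)(t + 3)
Result: (t + 2)(t + 7)(t + 3)


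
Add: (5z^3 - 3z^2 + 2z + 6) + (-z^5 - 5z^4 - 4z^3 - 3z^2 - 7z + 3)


Align terms by degree and add:
  5z^3 - 3z^2 + 2z + 6
  -z^5 - 5z^4 - 4z^3 - 3z^2 - 7z + 3
= -z^5 - 5z^4 + z^3 - 6z^2 - 5z + 9


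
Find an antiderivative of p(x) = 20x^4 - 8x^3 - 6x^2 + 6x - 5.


Reverse power rule on each term:
  ∫ 20x^4 dx = 4x^5
  ∫ -8x^3 dx = -2x^4
  ∫ -6x^2 dx = -2x^3
  ∫ 6x dx = 3x^2
  ∫ -5 dx = -5x
F(x) = 4x^5 - 2x^4 - 2x^3 + 3x^2 - 5x + C


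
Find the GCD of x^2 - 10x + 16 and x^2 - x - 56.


Factor each:
  x^2 - 10x + 16 = (x - 8)(x - 2)
  x^2 - x - 56 = (x - 8)(x + 7)
Common monic factor: x - 8


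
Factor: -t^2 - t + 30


Roots satisfy r1 + r2 = -b/a = -1 and r1*r2 = c/a = -30.
So r1 = 5, r2 = -6.
-t^2 - t + 30 = -(t - r1)(t - r2) = -(t - 5)(t + 6)


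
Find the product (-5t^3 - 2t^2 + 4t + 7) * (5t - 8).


Distribute each term of the first polynomial:
  (-5t^3)(5t - 8) = -25t^4 + 40t^3
  (-2t^2)(5t - 8) = -10t^3 + 16t^2
  (4t)(5t - 8) = 20t^2 - 32t
  (7)(5t - 8) = 35t - 56
Sum: -25t^4 + 30t^3 + 36t^2 + 3t - 56


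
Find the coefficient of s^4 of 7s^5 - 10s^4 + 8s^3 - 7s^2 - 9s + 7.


Read off the coefficient of s^4: -10


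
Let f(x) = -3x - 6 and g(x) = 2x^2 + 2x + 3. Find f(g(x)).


Substitute g(x) into f:
f(g(x)) = -3*(2x^2 + 2x + 3) + (-6)
Expand and combine: -6x^2 - 6x - 15


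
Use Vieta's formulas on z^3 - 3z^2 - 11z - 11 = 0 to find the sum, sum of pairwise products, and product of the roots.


Monic cubic z^3+bz^2+cz+d=0: sum=-b, pairwise sum=c, product=-d.
b=-3, c=-11, d=-11
r1+r2+r3 = 3
r1r2+r1r3+r2r3 = -11
r1r2r3 = 11


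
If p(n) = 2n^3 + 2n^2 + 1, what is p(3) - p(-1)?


p(3) = 73
p(-1) = 1
p(3) - p(-1) = 73 - 1 = 72


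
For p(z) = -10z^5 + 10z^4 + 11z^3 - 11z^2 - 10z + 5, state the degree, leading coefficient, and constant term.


Highest power of z is 5, with coefficient -10. Constant term is 5.
Degree = 5, leading coefficient = -10, constant term = 5


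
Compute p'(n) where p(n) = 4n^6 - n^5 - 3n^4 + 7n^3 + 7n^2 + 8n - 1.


Apply the power rule term by term:
  d/dn(4n^6) = 24n^5
  d/dn(-n^5) = -5n^4
  d/dn(-3n^4) = -12n^3
  d/dn(7n^3) = 21n^2
  d/dn(7n^2) = 14n
  d/dn(8n) = 8
  d/dn(-1) = 0
p'(n) = 24n^5 - 5n^4 - 12n^3 + 21n^2 + 14n + 8


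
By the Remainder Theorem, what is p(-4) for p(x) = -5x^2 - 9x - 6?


By the Remainder Theorem, the remainder equals p(-4):
  -5*(-4)^2 = -80
  -9*(-4)^1 = 36
  constant: -6
Sum: -80 + 36 - 6 = -50


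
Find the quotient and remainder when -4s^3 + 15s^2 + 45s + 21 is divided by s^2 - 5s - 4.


(-4s^3 + 15s^2 + 45s + 21) / (s^2 - 5s - 4)
Step 1: -4s * (s^2 - 5s - 4) = -4s^3 + 20s^2 + 16s; subtract.
Step 2: -5 * (s^2 - 5s - 4) = -5s^2 + 25s + 20; subtract.
Quotient: -4s - 5, Remainder: 4s + 1


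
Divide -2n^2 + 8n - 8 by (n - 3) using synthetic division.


Synthetic division with c = 3. Coefficients: -2, 8, -8
Bring down -2.
  -2 * 3 = -6; -6 + 8 = 2
  2 * 3 = 6; 6 - 8 = -2
Quotient: -2n + 2, Remainder: -2


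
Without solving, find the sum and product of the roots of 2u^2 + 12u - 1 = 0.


For au^2+bu+c=0: sum = -b/a, product = c/a.
a=2, b=12, c=-1
Sum = -(12)/2 = -6
Product = (-1)/2 = -1/2


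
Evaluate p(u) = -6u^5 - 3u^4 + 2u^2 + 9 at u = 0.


Using direct substitution:
  -6 * (0)^5 = 0
  -3 * (0)^4 = 0
  0 * (0)^3 = 0
  2 * (0)^2 = 0
  0 * (0)^1 = 0
  constant: 9
Sum = 0 + 0 + 0 + 0 + 0 + 9 = 9


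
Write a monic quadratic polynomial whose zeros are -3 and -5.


p(n) = (n + 3)(n + 5)
Expand: n^2 + 8n + 15


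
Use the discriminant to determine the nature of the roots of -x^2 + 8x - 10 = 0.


D = b^2 - 4ac = (8)^2 - 4(-1)(-10) = 64 - 40 = 24
Since D > 0: two distinct irrational roots


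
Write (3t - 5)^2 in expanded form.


Expand (3t - 5)^2 by repeated multiplication:
= 9t^2 - 30t + 25


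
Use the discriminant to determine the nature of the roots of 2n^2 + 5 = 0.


D = b^2 - 4ac = (0)^2 - 4(2)(5) = 0 - 40 = -40
Since D < 0: two complex conjugate roots (no real roots)


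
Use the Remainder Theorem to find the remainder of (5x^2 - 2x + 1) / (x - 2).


By the Remainder Theorem, the remainder equals p(2):
  5*(2)^2 = 20
  -2*(2)^1 = -4
  constant: 1
Sum: 20 - 4 + 1 = 17


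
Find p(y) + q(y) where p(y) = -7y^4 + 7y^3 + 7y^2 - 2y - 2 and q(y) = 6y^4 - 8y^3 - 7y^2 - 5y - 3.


Align terms by degree and add:
  -7y^4 + 7y^3 + 7y^2 - 2y - 2
+ 6y^4 - 8y^3 - 7y^2 - 5y - 3
= -y^4 - y^3 - 7y - 5


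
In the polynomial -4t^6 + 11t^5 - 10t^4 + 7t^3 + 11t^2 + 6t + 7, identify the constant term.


Read off the constant term: 7


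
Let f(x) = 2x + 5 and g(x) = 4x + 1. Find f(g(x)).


Substitute g(x) into f:
f(g(x)) = 2*(4x + 1) + 5
Expand and combine: 8x + 7


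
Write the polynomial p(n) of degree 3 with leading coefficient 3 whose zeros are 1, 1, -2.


p(n) = 3(n - 1)(n - 1)(n + 2)
Expand: 3n^3 - 9n + 6


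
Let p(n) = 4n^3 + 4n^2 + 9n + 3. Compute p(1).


Using direct substitution:
  4 * (1)^3 = 4
  4 * (1)^2 = 4
  9 * (1)^1 = 9
  constant: 3
Sum = 4 + 4 + 9 + 3 = 20


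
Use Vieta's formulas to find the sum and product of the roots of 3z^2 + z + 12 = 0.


For az^2+bz+c=0: sum = -b/a, product = c/a.
a=3, b=1, c=12
Sum = -(1)/3 = -1/3
Product = (12)/3 = 4


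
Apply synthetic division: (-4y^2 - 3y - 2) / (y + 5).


Synthetic division with c = -5. Coefficients: -4, -3, -2
Bring down -4.
  -4 * -5 = 20; 20 - 3 = 17
  17 * -5 = -85; -85 - 2 = -87
Quotient: -4y + 17, Remainder: -87


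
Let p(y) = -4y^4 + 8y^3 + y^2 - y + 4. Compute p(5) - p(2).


p(5) = -1476
p(2) = 6
p(5) - p(2) = -1476 - 6 = -1482


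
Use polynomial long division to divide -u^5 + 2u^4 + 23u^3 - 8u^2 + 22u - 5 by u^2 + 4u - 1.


(-u^5 + 2u^4 + 23u^3 - 8u^2 + 22u - 5) / (u^2 + 4u - 1)
Step 1: -u^3 * (u^2 + 4u - 1) = -u^5 - 4u^4 + u^3; subtract.
Step 2: 6u^2 * (u^2 + 4u - 1) = 6u^4 + 24u^3 - 6u^2; subtract.
Step 3: -2u * (u^2 + 4u - 1) = -2u^3 - 8u^2 + 2u; subtract.
Step 4: 6 * (u^2 + 4u - 1) = 6u^2 + 24u - 6; subtract.
Quotient: -u^3 + 6u^2 - 2u + 6, Remainder: -4u + 1


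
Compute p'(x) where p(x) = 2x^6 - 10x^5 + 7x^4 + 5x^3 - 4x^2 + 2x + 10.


Apply the power rule term by term:
  d/dx(2x^6) = 12x^5
  d/dx(-10x^5) = -50x^4
  d/dx(7x^4) = 28x^3
  d/dx(5x^3) = 15x^2
  d/dx(-4x^2) = -8x
  d/dx(2x) = 2
  d/dx(10) = 0
p'(x) = 12x^5 - 50x^4 + 28x^3 + 15x^2 - 8x + 2


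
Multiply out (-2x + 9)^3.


Expand (-2x + 9)^3 by repeated multiplication:
  (-2x + 9)^2 = 4x^2 - 36x + 81
= -8x^3 + 108x^2 - 486x + 729


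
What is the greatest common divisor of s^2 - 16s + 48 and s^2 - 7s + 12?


Factor each:
  s^2 - 16s + 48 = (s - 4)(s - 12)
  s^2 - 7s + 12 = (s - 4)(s - 3)
Common monic factor: s - 4


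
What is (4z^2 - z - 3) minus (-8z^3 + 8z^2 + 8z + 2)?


Distribute the minus sign:
  (4z^2 - z - 3)
- (-8z^3 + 8z^2 + 8z + 2)
Negate second polynomial: 8z^3 - 8z^2 - 8z - 2
Add: 8z^3 - 4z^2 - 9z - 5


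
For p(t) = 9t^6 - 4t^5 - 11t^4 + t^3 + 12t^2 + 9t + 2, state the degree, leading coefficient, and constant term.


Highest power of t is 6, with coefficient 9. Constant term is 2.
Degree = 6, leading coefficient = 9, constant term = 2


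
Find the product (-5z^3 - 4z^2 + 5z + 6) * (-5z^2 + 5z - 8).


Distribute each term of the first polynomial:
  (-5z^3)(-5z^2 + 5z - 8) = 25z^5 - 25z^4 + 40z^3
  (-4z^2)(-5z^2 + 5z - 8) = 20z^4 - 20z^3 + 32z^2
  (5z)(-5z^2 + 5z - 8) = -25z^3 + 25z^2 - 40z
  (6)(-5z^2 + 5z - 8) = -30z^2 + 30z - 48
Sum: 25z^5 - 5z^4 - 5z^3 + 27z^2 - 10z - 48


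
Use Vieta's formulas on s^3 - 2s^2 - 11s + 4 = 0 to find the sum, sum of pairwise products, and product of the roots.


Monic cubic s^3+bs^2+cs+d=0: sum=-b, pairwise sum=c, product=-d.
b=-2, c=-11, d=4
r1+r2+r3 = 2
r1r2+r1r3+r2r3 = -11
r1r2r3 = -4


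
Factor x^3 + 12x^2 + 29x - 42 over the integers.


Try integer roots (divisors of -42). x=-7: p(-7)=0.
Divide out (x + 7): quotient is x^2 + 5x - 6.
Factor the quadratic: (x + 6)(x - 1)
Result: (x + 7)(x + 6)(x - 1)


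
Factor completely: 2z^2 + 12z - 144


Roots satisfy r1 + r2 = -b/a = -6 and r1*r2 = c/a = -72.
So r1 = 6, r2 = -12.
2z^2 + 12z - 144 = 2(z - r1)(z - r2) = 2(z - 6)(z + 12)


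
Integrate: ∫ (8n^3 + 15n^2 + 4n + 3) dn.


Reverse power rule on each term:
  ∫ 8n^3 dn = 2n^4
  ∫ 15n^2 dn = 5n^3
  ∫ 4n dn = 2n^2
  ∫ 3 dn = 3n
F(n) = 2n^4 + 5n^3 + 2n^2 + 3n + C


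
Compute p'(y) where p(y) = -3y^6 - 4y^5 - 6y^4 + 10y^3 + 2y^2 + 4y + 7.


Apply the power rule term by term:
  d/dy(-3y^6) = -18y^5
  d/dy(-4y^5) = -20y^4
  d/dy(-6y^4) = -24y^3
  d/dy(10y^3) = 30y^2
  d/dy(2y^2) = 4y
  d/dy(4y) = 4
  d/dy(7) = 0
p'(y) = -18y^5 - 20y^4 - 24y^3 + 30y^2 + 4y + 4


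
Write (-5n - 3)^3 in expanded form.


Expand (-5n - 3)^3 by repeated multiplication:
  (-5n - 3)^2 = 25n^2 + 30n + 9
= -125n^3 - 225n^2 - 135n - 27


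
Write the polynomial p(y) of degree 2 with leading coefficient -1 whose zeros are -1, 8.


p(y) = -(y + 1)(y - 8)
Expand: -y^2 + 7y + 8


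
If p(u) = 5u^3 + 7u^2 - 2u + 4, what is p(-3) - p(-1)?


p(-3) = -62
p(-1) = 8
p(-3) - p(-1) = -62 - 8 = -70


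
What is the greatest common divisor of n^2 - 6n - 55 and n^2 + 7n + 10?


Factor each:
  n^2 - 6n - 55 = (n + 5)(n - 11)
  n^2 + 7n + 10 = (n + 5)(n + 2)
Common monic factor: n + 5


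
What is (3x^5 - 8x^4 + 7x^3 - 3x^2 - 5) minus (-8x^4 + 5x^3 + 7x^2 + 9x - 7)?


Distribute the minus sign:
  (3x^5 - 8x^4 + 7x^3 - 3x^2 - 5)
- (-8x^4 + 5x^3 + 7x^2 + 9x - 7)
Negate second polynomial: 8x^4 - 5x^3 - 7x^2 - 9x + 7
Add: 3x^5 + 2x^3 - 10x^2 - 9x + 2


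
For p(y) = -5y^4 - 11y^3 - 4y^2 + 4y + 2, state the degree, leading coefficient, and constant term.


Highest power of y is 4, with coefficient -5. Constant term is 2.
Degree = 4, leading coefficient = -5, constant term = 2


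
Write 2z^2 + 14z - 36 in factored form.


Roots satisfy r1 + r2 = -b/a = -7 and r1*r2 = c/a = -18.
So r1 = -9, r2 = 2.
2z^2 + 14z - 36 = 2(z - r1)(z - r2) = 2(z + 9)(z - 2)


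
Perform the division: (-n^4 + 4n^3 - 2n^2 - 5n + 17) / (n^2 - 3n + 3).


(-n^4 + 4n^3 - 2n^2 - 5n + 17) / (n^2 - 3n + 3)
Step 1: -n^2 * (n^2 - 3n + 3) = -n^4 + 3n^3 - 3n^2; subtract.
Step 2: n * (n^2 - 3n + 3) = n^3 - 3n^2 + 3n; subtract.
Step 3: 4 * (n^2 - 3n + 3) = 4n^2 - 12n + 12; subtract.
Quotient: -n^2 + n + 4, Remainder: 4n + 5


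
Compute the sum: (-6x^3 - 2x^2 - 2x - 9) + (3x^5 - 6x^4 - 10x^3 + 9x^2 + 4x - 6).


Align terms by degree and add:
  -6x^3 - 2x^2 - 2x - 9
+ 3x^5 - 6x^4 - 10x^3 + 9x^2 + 4x - 6
= 3x^5 - 6x^4 - 16x^3 + 7x^2 + 2x - 15


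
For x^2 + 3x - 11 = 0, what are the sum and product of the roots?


For ax^2+bx+c=0: sum = -b/a, product = c/a.
a=1, b=3, c=-11
Sum = -(3)/1 = -3
Product = (-11)/1 = -11


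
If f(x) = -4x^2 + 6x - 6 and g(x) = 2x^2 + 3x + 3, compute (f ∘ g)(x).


Substitute g(x) into f:
f(g(x)) = -4*(2x^2 + 3x + 3)^2 + 6*(2x^2 + 3x + 3) + (-6)
(2x^2 + 3x + 3)^2 = 4x^4 + 12x^3 + 21x^2 + 18x + 9
Expand and combine: -16x^4 - 48x^3 - 72x^2 - 54x - 24


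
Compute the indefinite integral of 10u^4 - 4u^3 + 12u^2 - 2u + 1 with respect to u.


Reverse power rule on each term:
  ∫ 10u^4 du = 2u^5
  ∫ -4u^3 du = -u^4
  ∫ 12u^2 du = 4u^3
  ∫ -2u du = -u^2
  ∫ 1 du = u
F(u) = 2u^5 - u^4 + 4u^3 - u^2 + u + C


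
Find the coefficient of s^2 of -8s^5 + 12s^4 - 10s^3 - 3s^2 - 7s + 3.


Read off the coefficient of s^2: -3


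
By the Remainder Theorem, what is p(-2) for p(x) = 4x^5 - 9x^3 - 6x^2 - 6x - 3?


By the Remainder Theorem, the remainder equals p(-2):
  4*(-2)^5 = -128
  0*(-2)^4 = 0
  -9*(-2)^3 = 72
  -6*(-2)^2 = -24
  -6*(-2)^1 = 12
  constant: -3
Sum: -128 + 0 + 72 - 24 + 12 - 3 = -71


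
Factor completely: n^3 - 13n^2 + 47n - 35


Try integer roots (divisors of -35). n=5: p(5)=0.
Divide out (n - 5): quotient is n^2 - 8n + 7.
Factor the quadratic: (n - 7)(n - 1)
Result: (n - 5)(n - 7)(n - 1)


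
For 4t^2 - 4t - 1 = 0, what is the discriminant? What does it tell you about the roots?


D = b^2 - 4ac = (-4)^2 - 4(4)(-1) = 16 + 16 = 32
Since D > 0: two distinct irrational roots


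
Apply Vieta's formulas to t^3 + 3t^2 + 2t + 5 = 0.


Monic cubic t^3+bt^2+ct+d=0: sum=-b, pairwise sum=c, product=-d.
b=3, c=2, d=5
r1+r2+r3 = -3
r1r2+r1r3+r2r3 = 2
r1r2r3 = -5


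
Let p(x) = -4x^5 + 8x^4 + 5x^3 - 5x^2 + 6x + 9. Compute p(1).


Using direct substitution:
  -4 * (1)^5 = -4
  8 * (1)^4 = 8
  5 * (1)^3 = 5
  -5 * (1)^2 = -5
  6 * (1)^1 = 6
  constant: 9
Sum = -4 + 8 + 5 - 5 + 6 + 9 = 19


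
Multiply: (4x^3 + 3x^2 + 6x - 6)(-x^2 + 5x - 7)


Distribute each term of the first polynomial:
  (4x^3)(-x^2 + 5x - 7) = -4x^5 + 20x^4 - 28x^3
  (3x^2)(-x^2 + 5x - 7) = -3x^4 + 15x^3 - 21x^2
  (6x)(-x^2 + 5x - 7) = -6x^3 + 30x^2 - 42x
  (-6)(-x^2 + 5x - 7) = 6x^2 - 30x + 42
Sum: -4x^5 + 17x^4 - 19x^3 + 15x^2 - 72x + 42


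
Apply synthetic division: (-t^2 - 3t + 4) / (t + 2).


Synthetic division with c = -2. Coefficients: -1, -3, 4
Bring down -1.
  -1 * -2 = 2; 2 - 3 = -1
  -1 * -2 = 2; 2 + 4 = 6
Quotient: -t - 1, Remainder: 6


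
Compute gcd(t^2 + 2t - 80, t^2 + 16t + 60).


Factor each:
  t^2 + 2t - 80 = (t + 10)(t - 8)
  t^2 + 16t + 60 = (t + 10)(t + 6)
Common monic factor: t + 10


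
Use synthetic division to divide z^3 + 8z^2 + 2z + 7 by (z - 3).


Synthetic division with c = 3. Coefficients: 1, 8, 2, 7
Bring down 1.
  1 * 3 = 3; 3 + 8 = 11
  11 * 3 = 33; 33 + 2 = 35
  35 * 3 = 105; 105 + 7 = 112
Quotient: z^2 + 11z + 35, Remainder: 112


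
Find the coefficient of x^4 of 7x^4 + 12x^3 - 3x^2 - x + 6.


Read off the coefficient of x^4: 7


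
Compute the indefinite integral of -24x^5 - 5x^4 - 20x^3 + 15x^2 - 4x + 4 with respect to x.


Reverse power rule on each term:
  ∫ -24x^5 dx = -4x^6
  ∫ -5x^4 dx = -x^5
  ∫ -20x^3 dx = -5x^4
  ∫ 15x^2 dx = 5x^3
  ∫ -4x dx = -2x^2
  ∫ 4 dx = 4x
F(x) = -4x^6 - x^5 - 5x^4 + 5x^3 - 2x^2 + 4x + C


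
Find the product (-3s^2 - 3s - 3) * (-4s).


Distribute each term of the first polynomial:
  (-3s^2)(-4s) = 12s^3
  (-3s)(-4s) = 12s^2
  (-3)(-4s) = 12s
Sum: 12s^3 + 12s^2 + 12s


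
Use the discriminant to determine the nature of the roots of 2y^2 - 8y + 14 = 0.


D = b^2 - 4ac = (-8)^2 - 4(2)(14) = 64 - 112 = -48
Since D < 0: two complex conjugate roots (no real roots)


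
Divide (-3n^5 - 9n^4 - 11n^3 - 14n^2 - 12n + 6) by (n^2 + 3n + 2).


(-3n^5 - 9n^4 - 11n^3 - 14n^2 - 12n + 6) / (n^2 + 3n + 2)
Step 1: -3n^3 * (n^2 + 3n + 2) = -3n^5 - 9n^4 - 6n^3; subtract.
Step 2: 0 * (n^2 + 3n + 2) = 0; subtract.
Step 3: -5n * (n^2 + 3n + 2) = -5n^3 - 15n^2 - 10n; subtract.
Step 4: 1 * (n^2 + 3n + 2) = n^2 + 3n + 2; subtract.
Quotient: -3n^3 - 5n + 1, Remainder: -5n + 4


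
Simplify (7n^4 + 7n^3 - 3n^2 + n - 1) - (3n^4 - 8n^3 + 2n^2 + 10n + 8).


Distribute the minus sign:
  (7n^4 + 7n^3 - 3n^2 + n - 1)
- (3n^4 - 8n^3 + 2n^2 + 10n + 8)
Negate second polynomial: -3n^4 + 8n^3 - 2n^2 - 10n - 8
Add: 4n^4 + 15n^3 - 5n^2 - 9n - 9


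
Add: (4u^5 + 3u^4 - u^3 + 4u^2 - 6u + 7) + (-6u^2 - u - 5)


Align terms by degree and add:
  4u^5 + 3u^4 - u^3 + 4u^2 - 6u + 7
  -6u^2 - u - 5
= 4u^5 + 3u^4 - u^3 - 2u^2 - 7u + 2


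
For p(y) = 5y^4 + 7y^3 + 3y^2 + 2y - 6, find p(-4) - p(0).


p(-4) = 866
p(0) = -6
p(-4) - p(0) = 866 + 6 = 872


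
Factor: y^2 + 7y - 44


Roots satisfy r1 + r2 = -b/a = -7 and r1*r2 = c/a = -44.
So r1 = -11, r2 = 4.
y^2 + 7y - 44 = (y - r1)(y - r2) = (y + 11)(y - 4)


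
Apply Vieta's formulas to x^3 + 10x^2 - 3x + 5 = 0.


Monic cubic x^3+bx^2+cx+d=0: sum=-b, pairwise sum=c, product=-d.
b=10, c=-3, d=5
r1+r2+r3 = -10
r1r2+r1r3+r2r3 = -3
r1r2r3 = -5
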